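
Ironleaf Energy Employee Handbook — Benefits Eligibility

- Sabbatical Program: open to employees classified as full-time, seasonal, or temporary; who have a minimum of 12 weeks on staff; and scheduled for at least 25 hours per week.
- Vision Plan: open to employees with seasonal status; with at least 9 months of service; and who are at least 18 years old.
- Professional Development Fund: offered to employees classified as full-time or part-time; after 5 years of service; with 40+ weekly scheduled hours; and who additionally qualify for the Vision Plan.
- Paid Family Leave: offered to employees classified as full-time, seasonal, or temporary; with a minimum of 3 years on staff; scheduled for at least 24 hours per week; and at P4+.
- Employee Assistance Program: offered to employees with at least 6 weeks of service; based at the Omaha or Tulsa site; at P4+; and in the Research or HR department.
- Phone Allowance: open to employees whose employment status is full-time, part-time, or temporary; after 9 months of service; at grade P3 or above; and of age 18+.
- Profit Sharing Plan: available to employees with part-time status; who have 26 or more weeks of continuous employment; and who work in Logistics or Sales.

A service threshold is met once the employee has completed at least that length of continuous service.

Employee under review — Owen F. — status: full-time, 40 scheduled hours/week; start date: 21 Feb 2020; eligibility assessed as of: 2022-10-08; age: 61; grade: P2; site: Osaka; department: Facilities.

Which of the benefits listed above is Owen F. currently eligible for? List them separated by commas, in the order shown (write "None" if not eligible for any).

Service from 21 Feb 2020 to 2022-10-08: 960 days.
Sabbatical Program — status full-time ✓; service 960 days ≥ 12 weeks (≈84 days) ✓; 40 hrs/wk ≥ 25 ✓ → eligible.
Vision Plan — status full-time ✗ (requires seasonal) → not eligible.
Professional Development Fund — status full-time ✓; service 960 days < 5 years (≈1825 days) ✗ → not eligible.
Paid Family Leave — status full-time ✓; service 960 days < 3 years (≈1095 days) ✗ → not eligible.
Employee Assistance Program — service 960 days ≥ 6 weeks (≈42 days) ✓; site Osaka ✗ (not Omaha or Tulsa) → not eligible.
Phone Allowance — status full-time ✓; service 960 days ≥ 9 months (≈270 days) ✓; grade P2 < P3 ✗ → not eligible.
Profit Sharing Plan — status full-time ✗ (requires part-time) → not eligible.

Sabbatical Program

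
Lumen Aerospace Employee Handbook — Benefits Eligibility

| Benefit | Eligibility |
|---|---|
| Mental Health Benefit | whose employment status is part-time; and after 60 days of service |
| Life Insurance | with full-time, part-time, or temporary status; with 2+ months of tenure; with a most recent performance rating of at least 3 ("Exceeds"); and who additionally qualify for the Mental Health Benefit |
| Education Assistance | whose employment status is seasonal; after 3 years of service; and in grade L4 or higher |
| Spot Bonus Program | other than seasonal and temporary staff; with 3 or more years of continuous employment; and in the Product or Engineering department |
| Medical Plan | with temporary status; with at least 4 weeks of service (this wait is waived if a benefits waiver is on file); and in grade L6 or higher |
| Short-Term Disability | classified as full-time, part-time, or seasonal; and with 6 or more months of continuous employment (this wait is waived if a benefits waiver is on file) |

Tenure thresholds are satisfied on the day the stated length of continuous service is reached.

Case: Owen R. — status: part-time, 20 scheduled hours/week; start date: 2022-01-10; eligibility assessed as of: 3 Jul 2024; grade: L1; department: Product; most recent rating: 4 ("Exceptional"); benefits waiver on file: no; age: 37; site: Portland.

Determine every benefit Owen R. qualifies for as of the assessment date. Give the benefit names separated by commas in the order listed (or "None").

Mental Health Benefit, Life Insurance, Short-Term Disability

Service from 2022-01-10 to 3 Jul 2024: 905 days.
Mental Health Benefit — status part-time ✓; service 905 days ≥ 60 days ✓ → eligible.
Life Insurance — status part-time ✓; service 905 days ≥ 2 months (≈60 days) ✓; rating 4 ≥ 3 ✓; eligible for Mental Health Benefit ✓ → eligible.
Education Assistance — status part-time ✗ (requires seasonal) → not eligible.
Spot Bonus Program — status part-time ✓ (not excluded); service 905 days < 3 years (≈1095 days) ✗ → not eligible.
Medical Plan — status part-time ✗ (requires temporary) → not eligible.
Short-Term Disability — status part-time ✓; no waiver, service 905 days ≥ 6 months (≈180 days) ✓ → eligible.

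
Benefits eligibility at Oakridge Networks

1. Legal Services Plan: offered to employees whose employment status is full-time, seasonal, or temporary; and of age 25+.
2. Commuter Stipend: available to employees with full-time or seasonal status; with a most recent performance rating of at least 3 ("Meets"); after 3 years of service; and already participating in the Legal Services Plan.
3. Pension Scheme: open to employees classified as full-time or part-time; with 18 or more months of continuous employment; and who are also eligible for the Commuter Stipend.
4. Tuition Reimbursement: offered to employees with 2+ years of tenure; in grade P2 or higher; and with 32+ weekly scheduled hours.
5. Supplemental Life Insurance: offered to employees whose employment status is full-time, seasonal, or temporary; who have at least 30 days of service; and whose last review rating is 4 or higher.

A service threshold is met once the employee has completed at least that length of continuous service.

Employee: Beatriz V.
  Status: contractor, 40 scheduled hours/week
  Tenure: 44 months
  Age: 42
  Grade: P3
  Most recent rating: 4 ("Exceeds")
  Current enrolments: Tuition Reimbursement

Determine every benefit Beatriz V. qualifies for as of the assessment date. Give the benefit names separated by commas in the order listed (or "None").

Legal Services Plan — status contractor ✗ (requires full-time, seasonal, or temporary) → not eligible.
Commuter Stipend — status contractor ✗ (requires full-time or seasonal) → not eligible.
Pension Scheme — status contractor ✗ (requires full-time or part-time) → not eligible.
Tuition Reimbursement — service 44 months ≥ 2 years (≈730 days) ✓; grade P3 ≥ P2 ✓; 40 hrs/wk ≥ 32 ✓ → eligible.
Supplemental Life Insurance — status contractor ✗ (requires full-time, seasonal, or temporary) → not eligible.

Tuition Reimbursement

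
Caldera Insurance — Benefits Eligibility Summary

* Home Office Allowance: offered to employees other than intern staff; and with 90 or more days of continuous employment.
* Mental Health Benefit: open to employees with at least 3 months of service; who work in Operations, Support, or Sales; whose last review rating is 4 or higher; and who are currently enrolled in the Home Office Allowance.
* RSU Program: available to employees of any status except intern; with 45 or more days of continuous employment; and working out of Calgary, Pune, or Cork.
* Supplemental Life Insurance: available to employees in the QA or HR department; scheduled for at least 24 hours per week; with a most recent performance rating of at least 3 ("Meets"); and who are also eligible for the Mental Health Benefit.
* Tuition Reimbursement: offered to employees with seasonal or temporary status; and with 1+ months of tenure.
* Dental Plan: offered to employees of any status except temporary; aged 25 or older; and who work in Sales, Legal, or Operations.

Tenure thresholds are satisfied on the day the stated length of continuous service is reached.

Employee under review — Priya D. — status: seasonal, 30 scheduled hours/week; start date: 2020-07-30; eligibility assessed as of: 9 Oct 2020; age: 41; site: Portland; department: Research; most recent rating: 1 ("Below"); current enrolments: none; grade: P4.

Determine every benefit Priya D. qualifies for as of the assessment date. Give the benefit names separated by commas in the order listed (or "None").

Tuition Reimbursement

Service from 2020-07-30 to 9 Oct 2020: 71 days.
Home Office Allowance — status seasonal ✓ (not excluded); service 71 days < 90 days ✗ → not eligible.
Mental Health Benefit — service 71 days < 3 months (≈90 days) ✗ → not eligible.
RSU Program — status seasonal ✓ (not excluded); service 71 days ≥ 45 days ✓; site Portland ✗ (not Calgary, Pune, or Cork) → not eligible.
Supplemental Life Insurance — dept Research ✗ → not eligible.
Tuition Reimbursement — status seasonal ✓; service 71 days ≥ 1 month (≈30 days) ✓ → eligible.
Dental Plan — status seasonal ✓ (not excluded); age 41 ≥ 25 ✓; dept Research ✗ → not eligible.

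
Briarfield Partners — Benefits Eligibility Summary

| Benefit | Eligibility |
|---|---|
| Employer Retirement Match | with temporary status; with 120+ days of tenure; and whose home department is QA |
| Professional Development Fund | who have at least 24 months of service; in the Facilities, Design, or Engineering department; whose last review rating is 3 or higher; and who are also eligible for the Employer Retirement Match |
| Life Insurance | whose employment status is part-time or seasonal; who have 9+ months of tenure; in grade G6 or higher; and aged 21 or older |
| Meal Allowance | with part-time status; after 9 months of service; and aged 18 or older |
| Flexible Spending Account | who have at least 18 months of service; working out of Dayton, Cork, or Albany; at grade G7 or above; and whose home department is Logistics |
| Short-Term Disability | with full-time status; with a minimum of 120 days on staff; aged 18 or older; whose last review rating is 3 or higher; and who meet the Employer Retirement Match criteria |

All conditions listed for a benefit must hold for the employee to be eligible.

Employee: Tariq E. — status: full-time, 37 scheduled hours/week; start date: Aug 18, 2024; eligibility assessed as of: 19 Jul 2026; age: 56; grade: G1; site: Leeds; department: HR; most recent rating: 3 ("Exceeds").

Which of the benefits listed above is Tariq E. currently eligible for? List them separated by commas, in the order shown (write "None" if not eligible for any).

Service from Aug 18, 2024 to 19 Jul 2026: 700 days.
Employer Retirement Match — status full-time ✗ (requires temporary) → not eligible.
Professional Development Fund — service 700 days < 24 months (≈720 days) ✗ → not eligible.
Life Insurance — status full-time ✗ (requires part-time or seasonal) → not eligible.
Meal Allowance — status full-time ✗ (requires part-time) → not eligible.
Flexible Spending Account — service 700 days ≥ 18 months (≈540 days) ✓; site Leeds ✗ (not Dayton, Cork, or Albany) → not eligible.
Short-Term Disability — status full-time ✓; service 700 days ≥ 120 days ✓; age 56 ≥ 18 ✓; rating 3 ≥ 3 ✓; not eligible for Employer Retirement Match ✗ → not eligible.

None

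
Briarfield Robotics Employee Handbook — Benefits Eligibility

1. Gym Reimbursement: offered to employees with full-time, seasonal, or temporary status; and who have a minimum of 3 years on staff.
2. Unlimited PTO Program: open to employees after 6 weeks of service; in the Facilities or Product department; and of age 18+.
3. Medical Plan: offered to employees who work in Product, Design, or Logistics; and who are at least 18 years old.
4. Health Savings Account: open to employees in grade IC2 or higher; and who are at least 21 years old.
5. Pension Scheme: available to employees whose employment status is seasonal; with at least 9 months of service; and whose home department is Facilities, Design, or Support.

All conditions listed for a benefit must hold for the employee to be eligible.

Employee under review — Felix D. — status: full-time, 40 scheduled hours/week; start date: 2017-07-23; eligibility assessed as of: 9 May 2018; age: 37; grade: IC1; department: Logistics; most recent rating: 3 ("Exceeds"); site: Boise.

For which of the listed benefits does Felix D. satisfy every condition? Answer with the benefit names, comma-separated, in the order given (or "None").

Service from 2017-07-23 to 9 May 2018: 290 days.
Gym Reimbursement — status full-time ✓; service 290 days < 3 years (≈1095 days) ✗ → not eligible.
Unlimited PTO Program — service 290 days ≥ 6 weeks (≈42 days) ✓; dept Logistics ✗ → not eligible.
Medical Plan — dept Logistics ✓; age 37 ≥ 18 ✓ → eligible.
Health Savings Account — grade IC1 < IC2 ✗ → not eligible.
Pension Scheme — status full-time ✗ (requires seasonal) → not eligible.

Medical Plan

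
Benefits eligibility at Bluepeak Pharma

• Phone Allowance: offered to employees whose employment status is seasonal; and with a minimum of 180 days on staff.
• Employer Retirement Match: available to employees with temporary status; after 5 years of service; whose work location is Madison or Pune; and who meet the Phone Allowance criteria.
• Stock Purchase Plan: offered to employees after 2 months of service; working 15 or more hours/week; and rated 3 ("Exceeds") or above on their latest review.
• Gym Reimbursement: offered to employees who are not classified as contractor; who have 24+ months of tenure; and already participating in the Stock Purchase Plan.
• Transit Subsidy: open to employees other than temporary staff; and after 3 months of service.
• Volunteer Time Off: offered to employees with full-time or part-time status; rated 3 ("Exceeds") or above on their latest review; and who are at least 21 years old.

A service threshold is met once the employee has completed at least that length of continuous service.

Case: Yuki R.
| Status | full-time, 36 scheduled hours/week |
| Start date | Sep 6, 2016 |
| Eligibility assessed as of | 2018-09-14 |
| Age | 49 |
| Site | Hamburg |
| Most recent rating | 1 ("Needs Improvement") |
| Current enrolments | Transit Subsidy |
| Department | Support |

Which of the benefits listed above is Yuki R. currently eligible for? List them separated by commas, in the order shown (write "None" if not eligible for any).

Service from Sep 6, 2016 to 2018-09-14: 738 days.
Phone Allowance — status full-time ✗ (requires seasonal) → not eligible.
Employer Retirement Match — status full-time ✗ (requires temporary) → not eligible.
Stock Purchase Plan — service 738 days ≥ 2 months (≈60 days) ✓; 36 hrs/wk ≥ 15 ✓; rating 1 < 3 ✗ → not eligible.
Gym Reimbursement — status full-time ✓ (not excluded); service 738 days ≥ 24 months (≈720 days) ✓; not enrolled in Stock Purchase Plan ✗ → not eligible.
Transit Subsidy — status full-time ✓ (not excluded); service 738 days ≥ 3 months (≈90 days) ✓ → eligible.
Volunteer Time Off — status full-time ✓; rating 1 < 3 ✗ → not eligible.

Transit Subsidy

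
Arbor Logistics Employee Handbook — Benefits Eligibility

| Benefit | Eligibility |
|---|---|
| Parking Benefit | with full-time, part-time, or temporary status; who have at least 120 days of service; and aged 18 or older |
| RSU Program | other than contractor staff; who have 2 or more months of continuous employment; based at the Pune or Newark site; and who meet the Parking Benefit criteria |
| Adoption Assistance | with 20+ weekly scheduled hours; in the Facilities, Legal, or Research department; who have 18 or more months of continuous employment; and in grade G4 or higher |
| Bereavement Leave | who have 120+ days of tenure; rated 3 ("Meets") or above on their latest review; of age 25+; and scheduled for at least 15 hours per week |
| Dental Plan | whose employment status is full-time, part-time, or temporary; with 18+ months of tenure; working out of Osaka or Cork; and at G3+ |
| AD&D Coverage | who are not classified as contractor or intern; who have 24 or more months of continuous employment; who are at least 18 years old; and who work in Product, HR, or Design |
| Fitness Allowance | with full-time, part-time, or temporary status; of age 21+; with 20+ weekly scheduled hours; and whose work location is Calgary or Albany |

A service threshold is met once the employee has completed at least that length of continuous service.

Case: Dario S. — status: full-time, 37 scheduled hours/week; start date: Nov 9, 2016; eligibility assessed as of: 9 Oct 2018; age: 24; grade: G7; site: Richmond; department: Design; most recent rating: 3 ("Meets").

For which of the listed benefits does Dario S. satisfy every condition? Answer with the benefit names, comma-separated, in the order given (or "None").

Parking Benefit

Service from Nov 9, 2016 to 9 Oct 2018: 699 days.
Parking Benefit — status full-time ✓; service 699 days ≥ 120 days ✓; age 24 ≥ 18 ✓ → eligible.
RSU Program — status full-time ✓ (not excluded); service 699 days ≥ 2 months (≈60 days) ✓; site Richmond ✗ (not Pune or Newark) → not eligible.
Adoption Assistance — 37 hrs/wk ≥ 20 ✓; dept Design ✗ → not eligible.
Bereavement Leave — service 699 days ≥ 120 days ✓; rating 3 ≥ 3 ✓; age 24 < 25 ✗ → not eligible.
Dental Plan — status full-time ✓; service 699 days ≥ 18 months (≈540 days) ✓; site Richmond ✗ (not Osaka or Cork) → not eligible.
AD&D Coverage — status full-time ✓ (not excluded); service 699 days < 24 months (≈720 days) ✗ → not eligible.
Fitness Allowance — status full-time ✓; age 24 ≥ 21 ✓; 37 hrs/wk ≥ 20 ✓; site Richmond ✗ (not Calgary or Albany) → not eligible.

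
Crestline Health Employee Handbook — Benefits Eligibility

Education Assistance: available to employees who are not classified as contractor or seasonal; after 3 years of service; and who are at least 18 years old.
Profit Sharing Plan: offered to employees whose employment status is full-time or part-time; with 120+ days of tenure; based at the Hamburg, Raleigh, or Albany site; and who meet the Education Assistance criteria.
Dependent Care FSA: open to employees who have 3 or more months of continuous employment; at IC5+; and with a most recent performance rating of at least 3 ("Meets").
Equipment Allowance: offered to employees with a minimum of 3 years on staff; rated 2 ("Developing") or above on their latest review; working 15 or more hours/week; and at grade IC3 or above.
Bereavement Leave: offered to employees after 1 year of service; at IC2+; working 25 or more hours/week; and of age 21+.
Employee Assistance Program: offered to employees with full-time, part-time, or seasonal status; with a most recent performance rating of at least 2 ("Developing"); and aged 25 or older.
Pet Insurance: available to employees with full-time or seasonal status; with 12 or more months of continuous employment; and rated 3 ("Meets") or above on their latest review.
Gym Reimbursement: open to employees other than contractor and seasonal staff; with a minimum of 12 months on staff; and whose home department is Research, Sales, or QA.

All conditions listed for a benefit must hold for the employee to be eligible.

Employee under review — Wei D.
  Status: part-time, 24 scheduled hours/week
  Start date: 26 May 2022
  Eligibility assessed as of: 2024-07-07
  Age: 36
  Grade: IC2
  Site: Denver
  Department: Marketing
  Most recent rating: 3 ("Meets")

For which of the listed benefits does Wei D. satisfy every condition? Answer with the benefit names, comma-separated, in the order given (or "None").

Service from 26 May 2022 to 2024-07-07: 773 days.
Education Assistance — status part-time ✓ (not excluded); service 773 days < 3 years (≈1095 days) ✗ → not eligible.
Profit Sharing Plan — status part-time ✓; service 773 days ≥ 120 days ✓; site Denver ✗ (not Hamburg, Raleigh, or Albany) → not eligible.
Dependent Care FSA — service 773 days ≥ 3 months (≈90 days) ✓; grade IC2 < IC5 ✗ → not eligible.
Equipment Allowance — service 773 days < 3 years (≈1095 days) ✗ → not eligible.
Bereavement Leave — service 773 days ≥ 1 year (≈365 days) ✓; grade IC2 ≥ IC2 ✓; 24 hrs/wk < 25 ✗ → not eligible.
Employee Assistance Program — status part-time ✓; rating 3 ≥ 2 ✓; age 36 ≥ 25 ✓ → eligible.
Pet Insurance — status part-time ✗ (requires full-time or seasonal) → not eligible.
Gym Reimbursement — status part-time ✓ (not excluded); service 773 days ≥ 12 months (≈360 days) ✓; dept Marketing ✗ → not eligible.

Employee Assistance Program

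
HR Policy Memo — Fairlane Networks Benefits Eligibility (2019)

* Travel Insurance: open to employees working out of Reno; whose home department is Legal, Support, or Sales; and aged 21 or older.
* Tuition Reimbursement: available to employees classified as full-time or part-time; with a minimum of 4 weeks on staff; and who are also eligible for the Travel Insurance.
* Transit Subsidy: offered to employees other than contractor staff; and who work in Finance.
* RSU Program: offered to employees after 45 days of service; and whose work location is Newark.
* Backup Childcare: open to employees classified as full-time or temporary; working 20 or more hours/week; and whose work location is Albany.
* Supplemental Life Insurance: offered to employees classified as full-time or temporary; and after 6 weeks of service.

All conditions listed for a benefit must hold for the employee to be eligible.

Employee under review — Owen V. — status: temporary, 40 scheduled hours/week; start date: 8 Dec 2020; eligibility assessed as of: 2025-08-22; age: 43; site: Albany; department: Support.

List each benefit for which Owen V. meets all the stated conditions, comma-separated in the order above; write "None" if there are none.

Backup Childcare, Supplemental Life Insurance

Service from 8 Dec 2020 to 2025-08-22: 1718 days.
Travel Insurance — site Albany ✗ (not Reno) → not eligible.
Tuition Reimbursement — status temporary ✗ (requires full-time or part-time) → not eligible.
Transit Subsidy — status temporary ✓ (not excluded); dept Support ✗ → not eligible.
RSU Program — service 1718 days ≥ 45 days ✓; site Albany ✗ (not Newark) → not eligible.
Backup Childcare — status temporary ✓; 40 hrs/wk ≥ 20 ✓; site Albany ✓ → eligible.
Supplemental Life Insurance — status temporary ✓; service 1718 days ≥ 6 weeks (≈42 days) ✓ → eligible.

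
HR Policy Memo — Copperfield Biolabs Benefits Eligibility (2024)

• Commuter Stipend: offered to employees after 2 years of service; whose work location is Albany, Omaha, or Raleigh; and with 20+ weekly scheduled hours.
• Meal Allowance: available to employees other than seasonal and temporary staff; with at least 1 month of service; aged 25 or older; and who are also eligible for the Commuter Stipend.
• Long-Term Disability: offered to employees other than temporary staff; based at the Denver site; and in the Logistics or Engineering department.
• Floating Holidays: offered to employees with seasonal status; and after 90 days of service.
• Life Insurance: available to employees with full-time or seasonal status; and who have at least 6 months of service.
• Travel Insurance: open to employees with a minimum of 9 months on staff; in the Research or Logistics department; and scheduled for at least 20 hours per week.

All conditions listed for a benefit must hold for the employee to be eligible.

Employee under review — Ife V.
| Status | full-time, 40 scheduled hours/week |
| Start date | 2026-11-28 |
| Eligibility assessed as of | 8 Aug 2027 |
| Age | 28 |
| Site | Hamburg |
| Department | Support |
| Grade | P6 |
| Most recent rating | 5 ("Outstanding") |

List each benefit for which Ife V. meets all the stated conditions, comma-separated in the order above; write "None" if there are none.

Life Insurance

Service from 2026-11-28 to 8 Aug 2027: 253 days.
Commuter Stipend — service 253 days < 2 years (≈730 days) ✗ → not eligible.
Meal Allowance — status full-time ✓ (not excluded); service 253 days ≥ 1 month (≈30 days) ✓; age 28 ≥ 25 ✓; not eligible for Commuter Stipend ✗ → not eligible.
Long-Term Disability — status full-time ✓ (not excluded); site Hamburg ✗ (not Denver) → not eligible.
Floating Holidays — status full-time ✗ (requires seasonal) → not eligible.
Life Insurance — status full-time ✓; service 253 days ≥ 6 months (≈180 days) ✓ → eligible.
Travel Insurance — service 253 days < 9 months (≈270 days) ✗ → not eligible.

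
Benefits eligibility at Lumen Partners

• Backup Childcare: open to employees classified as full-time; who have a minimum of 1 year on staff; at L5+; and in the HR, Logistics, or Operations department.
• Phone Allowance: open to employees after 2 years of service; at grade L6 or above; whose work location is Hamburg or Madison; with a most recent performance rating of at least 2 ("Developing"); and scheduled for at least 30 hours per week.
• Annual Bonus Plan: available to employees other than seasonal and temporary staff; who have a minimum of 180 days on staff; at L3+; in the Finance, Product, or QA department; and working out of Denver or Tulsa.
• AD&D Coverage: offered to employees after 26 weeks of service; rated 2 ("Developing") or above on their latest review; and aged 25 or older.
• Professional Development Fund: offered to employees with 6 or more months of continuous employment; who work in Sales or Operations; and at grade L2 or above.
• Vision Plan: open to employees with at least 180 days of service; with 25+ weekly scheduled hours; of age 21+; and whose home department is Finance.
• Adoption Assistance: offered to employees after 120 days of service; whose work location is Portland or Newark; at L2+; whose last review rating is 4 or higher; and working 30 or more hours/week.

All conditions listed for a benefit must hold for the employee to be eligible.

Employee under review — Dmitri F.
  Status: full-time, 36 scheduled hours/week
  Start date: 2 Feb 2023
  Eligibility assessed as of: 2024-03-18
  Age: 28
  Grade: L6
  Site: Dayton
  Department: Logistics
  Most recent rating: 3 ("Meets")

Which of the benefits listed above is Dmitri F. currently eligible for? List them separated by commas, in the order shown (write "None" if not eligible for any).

Backup Childcare, AD&D Coverage

Service from 2 Feb 2023 to 2024-03-18: 410 days.
Backup Childcare — status full-time ✓; service 410 days ≥ 1 year (≈365 days) ✓; grade L6 ≥ L5 ✓; dept Logistics ✓ → eligible.
Phone Allowance — service 410 days < 2 years (≈730 days) ✗ → not eligible.
Annual Bonus Plan — status full-time ✓ (not excluded); service 410 days ≥ 180 days ✓; grade L6 ≥ L3 ✓; dept Logistics ✗ → not eligible.
AD&D Coverage — service 410 days ≥ 26 weeks (≈182 days) ✓; rating 3 ≥ 2 ✓; age 28 ≥ 25 ✓ → eligible.
Professional Development Fund — service 410 days ≥ 6 months (≈180 days) ✓; dept Logistics ✗ → not eligible.
Vision Plan — service 410 days ≥ 180 days ✓; 36 hrs/wk ≥ 25 ✓; age 28 ≥ 21 ✓; dept Logistics ✗ → not eligible.
Adoption Assistance — service 410 days ≥ 120 days ✓; site Dayton ✗ (not Portland or Newark) → not eligible.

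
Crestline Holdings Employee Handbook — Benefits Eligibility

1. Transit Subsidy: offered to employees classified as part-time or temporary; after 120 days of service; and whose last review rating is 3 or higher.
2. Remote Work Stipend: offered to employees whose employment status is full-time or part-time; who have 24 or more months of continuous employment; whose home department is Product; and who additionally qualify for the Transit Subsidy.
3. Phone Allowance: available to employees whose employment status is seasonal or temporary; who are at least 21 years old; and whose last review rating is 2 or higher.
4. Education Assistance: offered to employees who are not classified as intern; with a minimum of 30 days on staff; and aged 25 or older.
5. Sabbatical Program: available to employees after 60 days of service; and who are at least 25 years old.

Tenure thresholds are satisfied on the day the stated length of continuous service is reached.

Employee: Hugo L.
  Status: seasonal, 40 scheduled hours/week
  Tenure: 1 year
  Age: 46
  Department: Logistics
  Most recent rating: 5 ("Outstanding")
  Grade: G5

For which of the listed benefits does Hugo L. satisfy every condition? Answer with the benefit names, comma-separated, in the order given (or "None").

Phone Allowance, Education Assistance, Sabbatical Program

Transit Subsidy — status seasonal ✗ (requires part-time or temporary) → not eligible.
Remote Work Stipend — status seasonal ✗ (requires full-time or part-time) → not eligible.
Phone Allowance — status seasonal ✓; age 46 ≥ 21 ✓; rating 5 ≥ 2 ✓ → eligible.
Education Assistance — status seasonal ✓ (not excluded); service 1 year ≥ 30 days ✓; age 46 ≥ 25 ✓ → eligible.
Sabbatical Program — service 1 year ≥ 60 days ✓; age 46 ≥ 25 ✓ → eligible.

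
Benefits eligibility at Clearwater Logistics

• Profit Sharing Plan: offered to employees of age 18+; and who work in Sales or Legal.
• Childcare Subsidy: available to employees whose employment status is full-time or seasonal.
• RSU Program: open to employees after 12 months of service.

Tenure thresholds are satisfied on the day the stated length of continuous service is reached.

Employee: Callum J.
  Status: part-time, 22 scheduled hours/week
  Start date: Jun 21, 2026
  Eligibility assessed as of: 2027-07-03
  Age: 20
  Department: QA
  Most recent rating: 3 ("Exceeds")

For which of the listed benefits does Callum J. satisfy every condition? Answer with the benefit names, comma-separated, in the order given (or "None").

Service from Jun 21, 2026 to 2027-07-03: 377 days.
Profit Sharing Plan — age 20 ≥ 18 ✓; dept QA ✗ → not eligible.
Childcare Subsidy — status part-time ✗ (requires full-time or seasonal) → not eligible.
RSU Program — service 377 days ≥ 12 months (≈360 days) ✓ → eligible.

RSU Program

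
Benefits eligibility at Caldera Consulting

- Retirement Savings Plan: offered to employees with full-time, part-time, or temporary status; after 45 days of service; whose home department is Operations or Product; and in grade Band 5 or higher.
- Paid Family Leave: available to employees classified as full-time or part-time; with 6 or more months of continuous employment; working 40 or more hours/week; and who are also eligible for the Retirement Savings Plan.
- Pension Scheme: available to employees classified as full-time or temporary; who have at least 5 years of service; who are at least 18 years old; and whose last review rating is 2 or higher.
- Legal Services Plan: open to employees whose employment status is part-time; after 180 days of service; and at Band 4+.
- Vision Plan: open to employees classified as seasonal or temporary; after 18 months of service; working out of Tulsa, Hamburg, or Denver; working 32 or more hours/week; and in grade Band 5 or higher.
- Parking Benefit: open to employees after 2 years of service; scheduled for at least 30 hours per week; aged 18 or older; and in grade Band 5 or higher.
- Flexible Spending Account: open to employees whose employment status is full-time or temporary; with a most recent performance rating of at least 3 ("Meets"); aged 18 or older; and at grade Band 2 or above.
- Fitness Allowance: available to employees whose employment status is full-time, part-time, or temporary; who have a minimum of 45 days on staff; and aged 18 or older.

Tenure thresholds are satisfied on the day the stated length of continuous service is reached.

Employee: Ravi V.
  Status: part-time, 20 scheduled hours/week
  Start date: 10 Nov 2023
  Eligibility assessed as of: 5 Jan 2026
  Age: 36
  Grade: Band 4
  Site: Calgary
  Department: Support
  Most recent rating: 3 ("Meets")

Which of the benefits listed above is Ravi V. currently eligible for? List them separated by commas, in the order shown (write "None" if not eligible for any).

Service from 10 Nov 2023 to 5 Jan 2026: 787 days.
Retirement Savings Plan — status part-time ✓; service 787 days ≥ 45 days ✓; dept Support ✗ → not eligible.
Paid Family Leave — status part-time ✓; service 787 days ≥ 6 months (≈180 days) ✓; 20 hrs/wk < 40 ✗ → not eligible.
Pension Scheme — status part-time ✗ (requires full-time or temporary) → not eligible.
Legal Services Plan — status part-time ✓; service 787 days ≥ 180 days ✓; grade Band 4 ≥ Band 4 ✓ → eligible.
Vision Plan — status part-time ✗ (requires seasonal or temporary) → not eligible.
Parking Benefit — service 787 days ≥ 2 years (≈730 days) ✓; 20 hrs/wk < 30 ✗ → not eligible.
Flexible Spending Account — status part-time ✗ (requires full-time or temporary) → not eligible.
Fitness Allowance — status part-time ✓; service 787 days ≥ 45 days ✓; age 36 ≥ 18 ✓ → eligible.

Legal Services Plan, Fitness Allowance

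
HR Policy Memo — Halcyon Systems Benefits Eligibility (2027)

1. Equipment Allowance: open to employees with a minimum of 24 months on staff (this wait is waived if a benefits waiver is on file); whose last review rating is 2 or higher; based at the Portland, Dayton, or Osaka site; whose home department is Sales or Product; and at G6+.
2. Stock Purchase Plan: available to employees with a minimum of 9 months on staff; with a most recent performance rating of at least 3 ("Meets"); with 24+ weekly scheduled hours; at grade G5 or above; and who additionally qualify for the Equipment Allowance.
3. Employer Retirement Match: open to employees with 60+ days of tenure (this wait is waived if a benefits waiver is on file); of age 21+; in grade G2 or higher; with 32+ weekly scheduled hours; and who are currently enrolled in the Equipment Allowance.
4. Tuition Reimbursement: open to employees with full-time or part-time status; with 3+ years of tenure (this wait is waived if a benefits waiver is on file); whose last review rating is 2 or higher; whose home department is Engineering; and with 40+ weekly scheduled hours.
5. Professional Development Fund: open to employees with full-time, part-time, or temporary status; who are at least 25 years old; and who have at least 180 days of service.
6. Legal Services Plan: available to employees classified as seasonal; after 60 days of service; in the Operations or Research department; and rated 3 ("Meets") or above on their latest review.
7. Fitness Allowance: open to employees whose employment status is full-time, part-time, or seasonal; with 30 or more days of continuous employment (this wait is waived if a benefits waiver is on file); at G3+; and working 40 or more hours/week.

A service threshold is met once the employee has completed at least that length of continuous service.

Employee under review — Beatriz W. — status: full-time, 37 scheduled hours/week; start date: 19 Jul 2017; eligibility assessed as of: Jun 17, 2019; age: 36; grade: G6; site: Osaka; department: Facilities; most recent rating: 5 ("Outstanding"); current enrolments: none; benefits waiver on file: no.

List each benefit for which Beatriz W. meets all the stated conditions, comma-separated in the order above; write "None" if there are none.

Service from 19 Jul 2017 to Jun 17, 2019: 698 days.
Equipment Allowance — no waiver, service 698 days < 24 months (≈720 days) ✗ → not eligible.
Stock Purchase Plan — service 698 days ≥ 9 months (≈270 days) ✓; rating 5 ≥ 3 ✓; 37 hrs/wk ≥ 24 ✓; grade G6 ≥ G5 ✓; not eligible for Equipment Allowance ✗ → not eligible.
Employer Retirement Match — no waiver, service 698 days ≥ 60 days ✓; age 36 ≥ 21 ✓; grade G6 ≥ G2 ✓; 37 hrs/wk ≥ 32 ✓; not enrolled in Equipment Allowance ✗ → not eligible.
Tuition Reimbursement — status full-time ✓; no waiver, service 698 days < 3 years (≈1095 days) ✗ → not eligible.
Professional Development Fund — status full-time ✓; age 36 ≥ 25 ✓; service 698 days ≥ 180 days ✓ → eligible.
Legal Services Plan — status full-time ✗ (requires seasonal) → not eligible.
Fitness Allowance — status full-time ✓; no waiver, service 698 days ≥ 30 days ✓; grade G6 ≥ G3 ✓; 37 hrs/wk < 40 ✗ → not eligible.

Professional Development Fund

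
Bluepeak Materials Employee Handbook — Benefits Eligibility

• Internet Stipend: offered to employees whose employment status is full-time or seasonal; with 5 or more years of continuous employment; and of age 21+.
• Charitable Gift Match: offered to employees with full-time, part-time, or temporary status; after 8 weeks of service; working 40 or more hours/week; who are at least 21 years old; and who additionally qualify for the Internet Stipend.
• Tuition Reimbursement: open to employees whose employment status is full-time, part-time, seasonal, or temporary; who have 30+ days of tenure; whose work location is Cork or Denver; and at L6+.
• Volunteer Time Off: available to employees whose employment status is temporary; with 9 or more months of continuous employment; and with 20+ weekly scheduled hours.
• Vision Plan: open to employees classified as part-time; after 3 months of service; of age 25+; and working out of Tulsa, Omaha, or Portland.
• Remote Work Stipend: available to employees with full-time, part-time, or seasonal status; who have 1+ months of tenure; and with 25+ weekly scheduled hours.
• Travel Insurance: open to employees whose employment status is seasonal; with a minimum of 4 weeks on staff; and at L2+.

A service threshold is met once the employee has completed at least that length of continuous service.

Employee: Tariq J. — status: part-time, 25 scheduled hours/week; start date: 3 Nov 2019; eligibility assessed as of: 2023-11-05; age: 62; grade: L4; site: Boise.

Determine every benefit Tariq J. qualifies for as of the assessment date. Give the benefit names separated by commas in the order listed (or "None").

Remote Work Stipend

Service from 3 Nov 2019 to 2023-11-05: 1463 days.
Internet Stipend — status part-time ✗ (requires full-time or seasonal) → not eligible.
Charitable Gift Match — status part-time ✓; service 1463 days ≥ 8 weeks (≈56 days) ✓; 25 hrs/wk < 40 ✗ → not eligible.
Tuition Reimbursement — status part-time ✓; service 1463 days ≥ 30 days ✓; site Boise ✗ (not Cork or Denver) → not eligible.
Volunteer Time Off — status part-time ✗ (requires temporary) → not eligible.
Vision Plan — status part-time ✓; service 1463 days ≥ 3 months (≈90 days) ✓; age 62 ≥ 25 ✓; site Boise ✗ (not Tulsa, Omaha, or Portland) → not eligible.
Remote Work Stipend — status part-time ✓; service 1463 days ≥ 1 month (≈30 days) ✓; 25 hrs/wk ≥ 25 ✓ → eligible.
Travel Insurance — status part-time ✗ (requires seasonal) → not eligible.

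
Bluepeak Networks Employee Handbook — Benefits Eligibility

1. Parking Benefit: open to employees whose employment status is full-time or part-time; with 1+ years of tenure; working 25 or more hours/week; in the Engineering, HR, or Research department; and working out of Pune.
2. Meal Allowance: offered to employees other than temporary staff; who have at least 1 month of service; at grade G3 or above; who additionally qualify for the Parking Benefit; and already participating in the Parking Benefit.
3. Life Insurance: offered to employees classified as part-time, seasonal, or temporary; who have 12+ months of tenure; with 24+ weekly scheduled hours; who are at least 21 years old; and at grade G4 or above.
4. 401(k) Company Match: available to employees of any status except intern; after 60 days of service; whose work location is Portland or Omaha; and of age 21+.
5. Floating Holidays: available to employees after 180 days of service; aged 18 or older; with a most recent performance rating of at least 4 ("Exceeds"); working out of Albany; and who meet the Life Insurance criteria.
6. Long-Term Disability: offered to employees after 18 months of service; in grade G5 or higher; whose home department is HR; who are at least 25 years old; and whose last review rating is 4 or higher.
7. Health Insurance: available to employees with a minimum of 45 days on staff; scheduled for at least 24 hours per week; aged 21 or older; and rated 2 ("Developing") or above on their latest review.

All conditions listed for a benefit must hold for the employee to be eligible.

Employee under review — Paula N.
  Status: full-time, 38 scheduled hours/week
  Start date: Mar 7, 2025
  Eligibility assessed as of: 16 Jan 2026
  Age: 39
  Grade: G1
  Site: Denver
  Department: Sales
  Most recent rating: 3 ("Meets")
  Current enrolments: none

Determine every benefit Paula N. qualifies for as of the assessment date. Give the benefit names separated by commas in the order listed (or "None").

Health Insurance

Service from Mar 7, 2025 to 16 Jan 2026: 315 days.
Parking Benefit — status full-time ✓; service 315 days < 1 year (≈365 days) ✗ → not eligible.
Meal Allowance — status full-time ✓ (not excluded); service 315 days ≥ 1 month (≈30 days) ✓; grade G1 < G3 ✗ → not eligible.
Life Insurance — status full-time ✗ (requires part-time, seasonal, or temporary) → not eligible.
401(k) Company Match — status full-time ✓ (not excluded); service 315 days ≥ 60 days ✓; site Denver ✗ (not Portland or Omaha) → not eligible.
Floating Holidays — service 315 days ≥ 180 days ✓; age 39 ≥ 18 ✓; rating 3 < 4 ✗ → not eligible.
Long-Term Disability — service 315 days < 18 months (≈540 days) ✗ → not eligible.
Health Insurance — service 315 days ≥ 45 days ✓; 38 hrs/wk ≥ 24 ✓; age 39 ≥ 21 ✓; rating 3 ≥ 2 ✓ → eligible.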